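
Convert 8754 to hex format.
Convert 8754 (decimal) → 8754 = 2×4096 + 2×256 + 3×16 + 2 → 0x2232 (hexadecimal)
0x2232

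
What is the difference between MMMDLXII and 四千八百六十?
Convert MMMDLXII (Roman numeral) → 1000 + 1000 + 1000 + 500 + 50 + 10 + 1 + 1 = 3562 (decimal)
Convert 四千八百六十 (Chinese numeral) → 4×1000 + 8×100 + 6×10 = 4860 (decimal)
Difference: |3562 - 4860| = 1298
1298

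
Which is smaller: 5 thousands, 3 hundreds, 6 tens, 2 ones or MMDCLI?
Convert 5 thousands, 3 hundreds, 6 tens, 2 ones (place-value notation) → 5×1000 + 3×100 + 6×10 + 2 = 5362 (decimal)
Convert MMDCLI (Roman numeral) → 1000 + 1000 + 500 + 100 + 50 + 1 = 2651 (decimal)
Compare 5362 vs 2651: smaller = 2651
2651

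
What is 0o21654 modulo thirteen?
Convert 0o21654 (octal) → 2×4096 + 1×512 + 6×64 + 5×8 + 4 = 9132 (decimal)
Convert thirteen (English words) → 13 (decimal)
Compute 9132 mod 13 = 6
6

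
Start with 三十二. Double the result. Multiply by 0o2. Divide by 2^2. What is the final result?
Convert 三十二 (Chinese numeral) → 3×10 + 2 = 32 (decimal)
Start: 32
32 × 2 = 64
Convert 0o2 (octal) → 2 (decimal)
64 × 2 = 128
Convert 2^2 (power) → 4 (decimal)
128 ÷ 4 = 32
32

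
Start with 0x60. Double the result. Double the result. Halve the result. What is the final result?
Convert 0x60 (hexadecimal) → 6×16 = 96 (decimal)
Start: 96
96 × 2 = 192
192 × 2 = 384
384 ÷ 2 = 192
192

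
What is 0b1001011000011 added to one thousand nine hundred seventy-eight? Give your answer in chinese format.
Convert 0b1001011000011 (binary) → 4096 + 512 + 128 + 64 + 2 + 1 = 4803 (decimal)
Convert one thousand nine hundred seventy-eight (English words) → 1×1000 + 9×100 + 78 = 1978 (decimal)
Compute 4803 + 1978 = 6781
Convert 6781 (decimal) → 6781 = 6×1000 + 7×100 + 8×10 + 1 → 六千七百八十一 (Chinese numeral)
六千七百八十一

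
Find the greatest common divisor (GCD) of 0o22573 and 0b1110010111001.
Convert 0o22573 (octal) → 2×4096 + 2×512 + 5×64 + 7×8 + 3 = 9595 (decimal)
Convert 0b1110010111001 (binary) → 4096 + 2048 + 1024 + 128 + 32 + 16 + 8 + 1 = 7353 (decimal)
Compute gcd(9595, 7353) = 19
19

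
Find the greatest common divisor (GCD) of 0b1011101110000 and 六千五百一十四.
Convert 0b1011101110000 (binary) → 4096 + 1024 + 512 + 256 + 64 + 32 + 16 = 6000 (decimal)
Convert 六千五百一十四 (Chinese numeral) → 6×1000 + 5×100 + 1×10 + 4 = 6514 (decimal)
Compute gcd(6000, 6514) = 2
2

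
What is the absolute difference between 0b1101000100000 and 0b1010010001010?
Convert 0b1101000100000 (binary) → 4096 + 2048 + 512 + 32 = 6688 (decimal)
Convert 0b1010010001010 (binary) → 4096 + 1024 + 128 + 8 + 2 = 5258 (decimal)
Compute |6688 - 5258| = 1430
1430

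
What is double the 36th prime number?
The 36th prime number = 151
Compute 151 × 2 = 302
302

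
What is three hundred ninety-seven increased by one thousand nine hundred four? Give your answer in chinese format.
Convert three hundred ninety-seven (English words) → 3×100 + 97 = 397 (decimal)
Convert one thousand nine hundred four (English words) → 1×1000 + 9×100 + 4 = 1904 (decimal)
Compute 397 + 1904 = 2301
Convert 2301 (decimal) → 2301 = 2×1000 + 3×100 + 1 → 二千三百零一 (Chinese numeral)
二千三百零一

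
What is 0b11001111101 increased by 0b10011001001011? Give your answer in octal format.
Convert 0b11001111101 (binary) → 1024 + 512 + 64 + 32 + 16 + 8 + 4 + 1 = 1661 (decimal)
Convert 0b10011001001011 (binary) → 8192 + 1024 + 512 + 64 + 8 + 2 + 1 = 9803 (decimal)
Compute 1661 + 9803 = 11464
Convert 11464 (decimal) → 11464 = 2×4096 + 6×512 + 3×64 + 1×8 → 0o26310 (octal)
0o26310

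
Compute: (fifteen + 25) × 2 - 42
Convert fifteen (English words) → 15 (decimal)
Expression in decimal: (15 + 25) × 2 - 42
Parentheses first: 15 + 25 = 40
Multiply: 40 × 2 = 80
Subtract: 80 - 42 = 38
38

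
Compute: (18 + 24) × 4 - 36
Parentheses first: 18 + 24 = 42
Multiply: 42 × 4 = 168
Subtract: 168 - 36 = 132
132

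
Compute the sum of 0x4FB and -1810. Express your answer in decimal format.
Convert 0x4FB (hexadecimal) → 4×256 + 15×16 + 11 = 1275 (decimal)
Compute 1275 + -1810 = -535
-535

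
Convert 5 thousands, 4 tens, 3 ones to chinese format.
Convert 5 thousands, 4 tens, 3 ones (place-value notation) → 5×1000 + 4×10 + 3 = 5043 (decimal)
Convert 5043 (decimal) → 5043 = 5×1000 + 4×10 + 3 → 五千零四十三 (Chinese numeral)
五千零四十三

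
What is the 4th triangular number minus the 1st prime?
The 4th triangular number = 4×5/2 = 10
Convert the 1st prime (prime index) → 2 (decimal)
Compute 10 - 2 = 8
8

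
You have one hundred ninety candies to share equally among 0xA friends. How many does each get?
Convert one hundred ninety (English words) → 1×100 + 90 = 190 (decimal)
Convert 0xA (hexadecimal) → 10 (decimal)
Compute 190 ÷ 10 = 19
19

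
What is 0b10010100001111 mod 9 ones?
Convert 0b10010100001111 (binary) → 8192 + 1024 + 256 + 8 + 4 + 2 + 1 = 9487 (decimal)
Convert 9 ones (place-value notation) → 9 (decimal)
Compute 9487 mod 9 = 1
1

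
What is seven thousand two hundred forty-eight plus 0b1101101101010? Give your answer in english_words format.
Convert seven thousand two hundred forty-eight (English words) → 7×1000 + 2×100 + 48 = 7248 (decimal)
Convert 0b1101101101010 (binary) → 4096 + 2048 + 512 + 256 + 64 + 32 + 8 + 2 = 7018 (decimal)
Compute 7248 + 7018 = 14266
Convert 14266 (decimal) → 14266 = 14×1000 + 2×100 + 66 → fourteen thousand two hundred sixty-six (English words)
fourteen thousand two hundred sixty-six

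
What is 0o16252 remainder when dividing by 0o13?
Convert 0o16252 (octal) → 1×4096 + 6×512 + 2×64 + 5×8 + 2 = 7338 (decimal)
Convert 0o13 (octal) → 1×8 + 3 = 11 (decimal)
Compute 7338 mod 11 = 1
1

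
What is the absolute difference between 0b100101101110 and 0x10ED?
Convert 0b100101101110 (binary) → 2048 + 256 + 64 + 32 + 8 + 4 + 2 = 2414 (decimal)
Convert 0x10ED (hexadecimal) → 1×4096 + 14×16 + 13 = 4333 (decimal)
Compute |2414 - 4333| = 1919
1919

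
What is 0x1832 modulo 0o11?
Convert 0x1832 (hexadecimal) → 1×4096 + 8×256 + 3×16 + 2 = 6194 (decimal)
Convert 0o11 (octal) → 1×8 + 1 = 9 (decimal)
Compute 6194 mod 9 = 2
2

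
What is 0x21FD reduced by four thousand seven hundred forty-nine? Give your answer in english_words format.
Convert 0x21FD (hexadecimal) → 2×4096 + 1×256 + 15×16 + 13 = 8701 (decimal)
Convert four thousand seven hundred forty-nine (English words) → 4×1000 + 7×100 + 49 = 4749 (decimal)
Compute 8701 - 4749 = 3952
Convert 3952 (decimal) → 3952 = 3×1000 + 9×100 + 52 → three thousand nine hundred fifty-two (English words)
three thousand nine hundred fifty-two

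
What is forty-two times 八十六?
Convert forty-two (English words) → 42 (decimal)
Convert 八十六 (Chinese numeral) → 8×10 + 6 = 86 (decimal)
Compute 42 × 86 = 3612
3612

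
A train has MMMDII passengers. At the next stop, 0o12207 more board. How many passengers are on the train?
Convert MMMDII (Roman numeral) → 1000 + 1000 + 1000 + 500 + 1 + 1 = 3502 (decimal)
Convert 0o12207 (octal) → 1×4096 + 2×512 + 2×64 + 7 = 5255 (decimal)
Compute 3502 + 5255 = 8757
8757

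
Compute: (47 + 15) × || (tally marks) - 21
Convert || (tally marks) → 2 (decimal)
Expression in decimal: (47 + 15) × 2 - 21
Parentheses first: 47 + 15 = 62
Multiply: 62 × 2 = 124
Subtract: 124 - 21 = 103
103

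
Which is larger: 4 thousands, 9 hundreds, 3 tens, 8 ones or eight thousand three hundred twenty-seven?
Convert 4 thousands, 9 hundreds, 3 tens, 8 ones (place-value notation) → 4×1000 + 9×100 + 3×10 + 8 = 4938 (decimal)
Convert eight thousand three hundred twenty-seven (English words) → 8×1000 + 3×100 + 27 = 8327 (decimal)
Compare 4938 vs 8327: larger = 8327
8327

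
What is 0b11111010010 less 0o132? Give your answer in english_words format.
Convert 0b11111010010 (binary) → 1024 + 512 + 256 + 128 + 64 + 16 + 2 = 2002 (decimal)
Convert 0o132 (octal) → 1×64 + 3×8 + 2 = 90 (decimal)
Compute 2002 - 90 = 1912
Convert 1912 (decimal) → 1912 = 1×1000 + 9×100 + 12 → one thousand nine hundred twelve (English words)
one thousand nine hundred twelve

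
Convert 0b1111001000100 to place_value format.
Convert 0b1111001000100 (binary) → 4096 + 2048 + 1024 + 512 + 64 + 4 = 7748 (decimal)
Convert 7748 (decimal) → 7748 = 7×1000 + 7×100 + 4×10 + 8 → 7 thousands, 7 hundreds, 4 tens, 8 ones (place-value notation)
7 thousands, 7 hundreds, 4 tens, 8 ones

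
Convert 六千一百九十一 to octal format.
Convert 六千一百九十一 (Chinese numeral) → 6×1000 + 1×100 + 9×10 + 1 = 6191 (decimal)
Convert 6191 (decimal) → 6191 = 1×4096 + 4×512 + 5×8 + 7 → 0o14057 (octal)
0o14057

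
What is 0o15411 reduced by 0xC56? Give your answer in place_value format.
Convert 0o15411 (octal) → 1×4096 + 5×512 + 4×64 + 1×8 + 1 = 6921 (decimal)
Convert 0xC56 (hexadecimal) → 12×256 + 5×16 + 6 = 3158 (decimal)
Compute 6921 - 3158 = 3763
Convert 3763 (decimal) → 3763 = 3×1000 + 7×100 + 6×10 + 3 → 3 thousands, 7 hundreds, 6 tens, 3 ones (place-value notation)
3 thousands, 7 hundreds, 6 tens, 3 ones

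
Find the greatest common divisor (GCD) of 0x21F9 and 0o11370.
Convert 0x21F9 (hexadecimal) → 2×4096 + 1×256 + 15×16 + 9 = 8697 (decimal)
Convert 0o11370 (octal) → 1×4096 + 1×512 + 3×64 + 7×8 = 4856 (decimal)
Compute gcd(8697, 4856) = 1
1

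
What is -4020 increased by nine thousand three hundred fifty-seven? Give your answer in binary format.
Convert nine thousand three hundred fifty-seven (English words) → 9×1000 + 3×100 + 57 = 9357 (decimal)
Compute -4020 + 9357 = 5337
Convert 5337 (decimal) → 5337 = 4096 + 1024 + 128 + 64 + 16 + 8 + 1 → 0b1010011011001 (binary)
0b1010011011001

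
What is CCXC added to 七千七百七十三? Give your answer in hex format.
Convert CCXC (Roman numeral) → 100 + 100 + 90 = 290 (decimal)
Convert 七千七百七十三 (Chinese numeral) → 7×1000 + 7×100 + 7×10 + 3 = 7773 (decimal)
Compute 290 + 7773 = 8063
Convert 8063 (decimal) → 8063 = 1×4096 + 15×256 + 7×16 + 15 → 0x1F7F (hexadecimal)
0x1F7F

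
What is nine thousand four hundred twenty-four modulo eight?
Convert nine thousand four hundred twenty-four (English words) → 9×1000 + 4×100 + 24 = 9424 (decimal)
Convert eight (English words) → 8 (decimal)
Compute 9424 mod 8 = 0
0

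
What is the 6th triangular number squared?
The 6th triangular number = 6×7/2 = 21
Compute 21² = 21 × 21 = 441
441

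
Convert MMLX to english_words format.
Convert MMLX (Roman numeral) → 1000 + 1000 + 50 + 10 = 2060 (decimal)
Convert 2060 (decimal) → 2060 = 2×1000 + 60 → two thousand sixty (English words)
two thousand sixty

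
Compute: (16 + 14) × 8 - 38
Parentheses first: 16 + 14 = 30
Multiply: 30 × 8 = 240
Subtract: 240 - 38 = 202
202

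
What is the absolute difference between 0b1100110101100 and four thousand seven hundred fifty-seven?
Convert 0b1100110101100 (binary) → 4096 + 2048 + 256 + 128 + 32 + 8 + 4 = 6572 (decimal)
Convert four thousand seven hundred fifty-seven (English words) → 4×1000 + 7×100 + 57 = 4757 (decimal)
Compute |6572 - 4757| = 1815
1815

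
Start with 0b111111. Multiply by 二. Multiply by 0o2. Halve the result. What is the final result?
Convert 0b111111 (binary) → 32 + 16 + 8 + 4 + 2 + 1 = 63 (decimal)
Start: 63
Convert 二 (Chinese numeral) → 2 (decimal)
63 × 2 = 126
Convert 0o2 (octal) → 2 (decimal)
126 × 2 = 252
252 ÷ 2 = 126
126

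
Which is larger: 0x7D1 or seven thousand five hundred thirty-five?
Convert 0x7D1 (hexadecimal) → 7×256 + 13×16 + 1 = 2001 (decimal)
Convert seven thousand five hundred thirty-five (English words) → 7×1000 + 5×100 + 35 = 7535 (decimal)
Compare 2001 vs 7535: larger = 7535
7535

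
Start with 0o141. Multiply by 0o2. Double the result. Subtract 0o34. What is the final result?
Convert 0o141 (octal) → 1×64 + 4×8 + 1 = 97 (decimal)
Start: 97
Convert 0o2 (octal) → 2 (decimal)
97 × 2 = 194
194 × 2 = 388
Convert 0o34 (octal) → 3×8 + 4 = 28 (decimal)
388 - 28 = 360
360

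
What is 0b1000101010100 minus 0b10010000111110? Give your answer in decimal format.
Convert 0b1000101010100 (binary) → 4096 + 256 + 64 + 16 + 4 = 4436 (decimal)
Convert 0b10010000111110 (binary) → 8192 + 1024 + 32 + 16 + 8 + 4 + 2 = 9278 (decimal)
Compute 4436 - 9278 = -4842
-4842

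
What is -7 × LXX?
Convert LXX (Roman numeral) → 50 + 10 + 10 = 70 (decimal)
Compute -7 × 70 = -490
-490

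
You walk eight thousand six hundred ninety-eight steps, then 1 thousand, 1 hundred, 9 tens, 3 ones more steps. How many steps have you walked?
Convert eight thousand six hundred ninety-eight (English words) → 8×1000 + 6×100 + 98 = 8698 (decimal)
Convert 1 thousand, 1 hundred, 9 tens, 3 ones (place-value notation) → 1×1000 + 1×100 + 9×10 + 3 = 1193 (decimal)
Compute 8698 + 1193 = 9891
9891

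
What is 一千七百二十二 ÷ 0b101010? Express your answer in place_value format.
Convert 一千七百二十二 (Chinese numeral) → 1×1000 + 7×100 + 2×10 + 2 = 1722 (decimal)
Convert 0b101010 (binary) → 32 + 8 + 2 = 42 (decimal)
Compute 1722 ÷ 42 = 41
Convert 41 (decimal) → 41 = 4×10 + 1 → 4 tens, 1 one (place-value notation)
4 tens, 1 one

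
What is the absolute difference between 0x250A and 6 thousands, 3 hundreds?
Convert 0x250A (hexadecimal) → 2×4096 + 5×256 + 10 = 9482 (decimal)
Convert 6 thousands, 3 hundreds (place-value notation) → 6×1000 + 3×100 = 6300 (decimal)
Compute |9482 - 6300| = 3182
3182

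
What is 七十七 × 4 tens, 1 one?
Convert 七十七 (Chinese numeral) → 7×10 + 7 = 77 (decimal)
Convert 4 tens, 1 one (place-value notation) → 4×10 + 1 = 41 (decimal)
Compute 77 × 41 = 3157
3157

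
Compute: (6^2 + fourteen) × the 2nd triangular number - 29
Convert 6^2 (power) → 36 (decimal)
Convert fourteen (English words) → 14 (decimal)
Convert the 2nd triangular number (triangular index) → 2×3/2 = 3 (decimal)
Expression in decimal: (36 + 14) × 3 - 29
Parentheses first: 36 + 14 = 50
Multiply: 50 × 3 = 150
Subtract: 150 - 29 = 121
121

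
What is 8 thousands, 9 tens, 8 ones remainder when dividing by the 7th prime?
Convert 8 thousands, 9 tens, 8 ones (place-value notation) → 8×1000 + 9×10 + 8 = 8098 (decimal)
Convert the 7th prime (prime index) → 17 (decimal)
Compute 8098 mod 17 = 6
6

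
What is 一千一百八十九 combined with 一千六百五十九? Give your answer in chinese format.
Convert 一千一百八十九 (Chinese numeral) → 1×1000 + 1×100 + 8×10 + 9 = 1189 (decimal)
Convert 一千六百五十九 (Chinese numeral) → 1×1000 + 6×100 + 5×10 + 9 = 1659 (decimal)
Compute 1189 + 1659 = 2848
Convert 2848 (decimal) → 2848 = 2×1000 + 8×100 + 4×10 + 8 → 二千八百四十八 (Chinese numeral)
二千八百四十八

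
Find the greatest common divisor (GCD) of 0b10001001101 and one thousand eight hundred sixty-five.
Convert 0b10001001101 (binary) → 1024 + 64 + 8 + 4 + 1 = 1101 (decimal)
Convert one thousand eight hundred sixty-five (English words) → 1×1000 + 8×100 + 65 = 1865 (decimal)
Compute gcd(1101, 1865) = 1
1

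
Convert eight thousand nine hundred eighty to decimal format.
Convert eight thousand nine hundred eighty (English words) → 8×1000 + 9×100 + 80 = 8980 (decimal)
8980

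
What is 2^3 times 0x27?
Convert 2^3 (power) → 8 (decimal)
Convert 0x27 (hexadecimal) → 2×16 + 7 = 39 (decimal)
Compute 8 × 39 = 312
312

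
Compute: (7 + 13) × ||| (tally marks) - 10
Convert ||| (tally marks) → 3 (decimal)
Expression in decimal: (7 + 13) × 3 - 10
Parentheses first: 7 + 13 = 20
Multiply: 20 × 3 = 60
Subtract: 60 - 10 = 50
50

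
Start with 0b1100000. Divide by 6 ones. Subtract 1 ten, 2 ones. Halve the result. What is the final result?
Convert 0b1100000 (binary) → 64 + 32 = 96 (decimal)
Start: 96
Convert 6 ones (place-value notation) → 6 (decimal)
96 ÷ 6 = 16
Convert 1 ten, 2 ones (place-value notation) → 1×10 + 2 = 12 (decimal)
16 - 12 = 4
4 ÷ 2 = 2
2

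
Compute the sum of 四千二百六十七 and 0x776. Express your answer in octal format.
Convert 四千二百六十七 (Chinese numeral) → 4×1000 + 2×100 + 6×10 + 7 = 4267 (decimal)
Convert 0x776 (hexadecimal) → 7×256 + 7×16 + 6 = 1910 (decimal)
Compute 4267 + 1910 = 6177
Convert 6177 (decimal) → 6177 = 1×4096 + 4×512 + 4×8 + 1 → 0o14041 (octal)
0o14041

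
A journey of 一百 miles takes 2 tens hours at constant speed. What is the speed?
Convert 一百 (Chinese numeral) → 1×100 = 100 (decimal)
Convert 2 tens (place-value notation) → 2×10 = 20 (decimal)
Compute 100 ÷ 20 = 5
5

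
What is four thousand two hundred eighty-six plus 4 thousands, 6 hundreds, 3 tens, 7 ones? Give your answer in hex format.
Convert four thousand two hundred eighty-six (English words) → 4×1000 + 2×100 + 86 = 4286 (decimal)
Convert 4 thousands, 6 hundreds, 3 tens, 7 ones (place-value notation) → 4×1000 + 6×100 + 3×10 + 7 = 4637 (decimal)
Compute 4286 + 4637 = 8923
Convert 8923 (decimal) → 8923 = 2×4096 + 2×256 + 13×16 + 11 → 0x22DB (hexadecimal)
0x22DB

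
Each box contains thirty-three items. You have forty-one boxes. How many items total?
Convert thirty-three (English words) → 33 (decimal)
Convert forty-one (English words) → 41 (decimal)
Compute 33 × 41 = 1353
1353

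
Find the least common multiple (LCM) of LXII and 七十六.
Convert LXII (Roman numeral) → 50 + 10 + 1 + 1 = 62 (decimal)
Convert 七十六 (Chinese numeral) → 7×10 + 6 = 76 (decimal)
Compute lcm(62, 76) = 2356
2356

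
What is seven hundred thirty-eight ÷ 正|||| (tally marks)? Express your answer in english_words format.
Convert seven hundred thirty-eight (English words) → 7×100 + 38 = 738 (decimal)
Convert 正|||| (tally marks) → 5 + 4 = 9 (decimal)
Compute 738 ÷ 9 = 82
Convert 82 (decimal) → eighty-two (English words)
eighty-two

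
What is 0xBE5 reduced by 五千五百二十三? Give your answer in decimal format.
Convert 0xBE5 (hexadecimal) → 11×256 + 14×16 + 5 = 3045 (decimal)
Convert 五千五百二十三 (Chinese numeral) → 5×1000 + 5×100 + 2×10 + 3 = 5523 (decimal)
Compute 3045 - 5523 = -2478
-2478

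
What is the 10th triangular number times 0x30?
Convert the 10th triangular number (triangular index) → 10×11/2 = 55 (decimal)
Convert 0x30 (hexadecimal) → 3×16 = 48 (decimal)
Compute 55 × 48 = 2640
2640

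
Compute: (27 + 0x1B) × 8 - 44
Convert 0x1B (hexadecimal) → 1×16 + 11 = 27 (decimal)
Expression in decimal: (27 + 27) × 8 - 44
Parentheses first: 27 + 27 = 54
Multiply: 54 × 8 = 432
Subtract: 432 - 44 = 388
388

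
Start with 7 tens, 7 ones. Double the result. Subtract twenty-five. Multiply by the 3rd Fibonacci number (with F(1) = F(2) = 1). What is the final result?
Convert 7 tens, 7 ones (place-value notation) → 7×10 + 7 = 77 (decimal)
Start: 77
77 × 2 = 154
Convert twenty-five (English words) → 25 (decimal)
154 - 25 = 129
Convert the 3rd Fibonacci number (with F(1) = F(2) = 1) (Fibonacci index) → 1, 1, 2 → 2 (decimal)
129 × 2 = 258
258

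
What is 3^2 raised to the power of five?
Convert 3^2 (power) → 9 (decimal)
Convert five (English words) → 5 (decimal)
Compute 9 ^ 5 = 59049
59049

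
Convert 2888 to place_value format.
Convert 2888 (decimal) → 2888 = 2×1000 + 8×100 + 8×10 + 8 → 2 thousands, 8 hundreds, 8 tens, 8 ones (place-value notation)
2 thousands, 8 hundreds, 8 tens, 8 ones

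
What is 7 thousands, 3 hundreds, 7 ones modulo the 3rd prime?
Convert 7 thousands, 3 hundreds, 7 ones (place-value notation) → 7×1000 + 3×100 + 7 = 7307 (decimal)
Convert the 3rd prime (prime index) → 5 (decimal)
Compute 7307 mod 5 = 2
2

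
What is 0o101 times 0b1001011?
Convert 0o101 (octal) → 1×64 + 1 = 65 (decimal)
Convert 0b1001011 (binary) → 64 + 8 + 2 + 1 = 75 (decimal)
Compute 65 × 75 = 4875
4875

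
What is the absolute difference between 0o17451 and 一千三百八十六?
Convert 0o17451 (octal) → 1×4096 + 7×512 + 4×64 + 5×8 + 1 = 7977 (decimal)
Convert 一千三百八十六 (Chinese numeral) → 1×1000 + 3×100 + 8×10 + 6 = 1386 (decimal)
Compute |7977 - 1386| = 6591
6591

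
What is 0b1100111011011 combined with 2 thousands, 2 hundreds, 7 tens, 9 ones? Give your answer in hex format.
Convert 0b1100111011011 (binary) → 4096 + 2048 + 256 + 128 + 64 + 16 + 8 + 2 + 1 = 6619 (decimal)
Convert 2 thousands, 2 hundreds, 7 tens, 9 ones (place-value notation) → 2×1000 + 2×100 + 7×10 + 9 = 2279 (decimal)
Compute 6619 + 2279 = 8898
Convert 8898 (decimal) → 8898 = 2×4096 + 2×256 + 12×16 + 2 → 0x22C2 (hexadecimal)
0x22C2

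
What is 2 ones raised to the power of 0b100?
Convert 2 ones (place-value notation) → 2 (decimal)
Convert 0b100 (binary) → 4 (decimal)
Compute 2 ^ 4 = 16
16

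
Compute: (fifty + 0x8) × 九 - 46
Convert fifty (English words) → 50 (decimal)
Convert 0x8 (hexadecimal) → 8 (decimal)
Convert 九 (Chinese numeral) → 9 (decimal)
Expression in decimal: (50 + 8) × 9 - 46
Parentheses first: 50 + 8 = 58
Multiply: 58 × 9 = 522
Subtract: 522 - 46 = 476
476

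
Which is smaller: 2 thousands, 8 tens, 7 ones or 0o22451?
Convert 2 thousands, 8 tens, 7 ones (place-value notation) → 2×1000 + 8×10 + 7 = 2087 (decimal)
Convert 0o22451 (octal) → 2×4096 + 2×512 + 4×64 + 5×8 + 1 = 9513 (decimal)
Compare 2087 vs 9513: smaller = 2087
2087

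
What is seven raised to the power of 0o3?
Convert seven (English words) → 7 (decimal)
Convert 0o3 (octal) → 3 (decimal)
Compute 7 ^ 3 = 343
343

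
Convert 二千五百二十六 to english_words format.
Convert 二千五百二十六 (Chinese numeral) → 2×1000 + 5×100 + 2×10 + 6 = 2526 (decimal)
Convert 2526 (decimal) → 2526 = 2×1000 + 5×100 + 26 → two thousand five hundred twenty-six (English words)
two thousand five hundred twenty-six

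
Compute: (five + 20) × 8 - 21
Convert five (English words) → 5 (decimal)
Expression in decimal: (5 + 20) × 8 - 21
Parentheses first: 5 + 20 = 25
Multiply: 25 × 8 = 200
Subtract: 200 - 21 = 179
179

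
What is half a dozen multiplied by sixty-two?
Convert half a dozen (colloquial) → 6 (decimal)
Convert sixty-two (English words) → 62 (decimal)
Compute 6 × 62 = 372
372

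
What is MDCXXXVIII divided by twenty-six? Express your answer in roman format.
Convert MDCXXXVIII (Roman numeral) → 1000 + 500 + 100 + 10 + 10 + 10 + 5 + 1 + 1 + 1 = 1638 (decimal)
Convert twenty-six (English words) → 26 (decimal)
Compute 1638 ÷ 26 = 63
Convert 63 (decimal) → 63 = 50 + 10 + 1 + 1 + 1 → LXIII (Roman numeral)
LXIII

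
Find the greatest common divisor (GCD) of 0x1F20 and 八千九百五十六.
Convert 0x1F20 (hexadecimal) → 1×4096 + 15×256 + 2×16 = 7968 (decimal)
Convert 八千九百五十六 (Chinese numeral) → 8×1000 + 9×100 + 5×10 + 6 = 8956 (decimal)
Compute gcd(7968, 8956) = 4
4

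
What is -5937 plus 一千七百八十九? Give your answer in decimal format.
Convert 一千七百八十九 (Chinese numeral) → 1×1000 + 7×100 + 8×10 + 9 = 1789 (decimal)
Compute -5937 + 1789 = -4148
-4148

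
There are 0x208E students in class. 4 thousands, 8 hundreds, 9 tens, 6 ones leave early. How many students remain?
Convert 0x208E (hexadecimal) → 2×4096 + 8×16 + 14 = 8334 (decimal)
Convert 4 thousands, 8 hundreds, 9 tens, 6 ones (place-value notation) → 4×1000 + 8×100 + 9×10 + 6 = 4896 (decimal)
Compute 8334 - 4896 = 3438
3438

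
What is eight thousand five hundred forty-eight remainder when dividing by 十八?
Convert eight thousand five hundred forty-eight (English words) → 8×1000 + 5×100 + 48 = 8548 (decimal)
Convert 十八 (Chinese numeral) → 1×10 + 8 = 18 (decimal)
Compute 8548 mod 18 = 16
16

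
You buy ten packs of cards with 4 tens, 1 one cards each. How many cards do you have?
Convert 4 tens, 1 one (place-value notation) → 4×10 + 1 = 41 (decimal)
Convert ten (English words) → 10 (decimal)
Compute 41 × 10 = 410
410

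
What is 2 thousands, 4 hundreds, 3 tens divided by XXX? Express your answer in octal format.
Convert 2 thousands, 4 hundreds, 3 tens (place-value notation) → 2×1000 + 4×100 + 3×10 = 2430 (decimal)
Convert XXX (Roman numeral) → 10 + 10 + 10 = 30 (decimal)
Compute 2430 ÷ 30 = 81
Convert 81 (decimal) → 81 = 1×64 + 2×8 + 1 → 0o121 (octal)
0o121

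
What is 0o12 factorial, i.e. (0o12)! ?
Convert 0o12 (octal) → 1×8 + 2 = 10 (decimal)
Compute 10! = 3628800
3628800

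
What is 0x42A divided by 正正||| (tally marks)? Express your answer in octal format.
Convert 0x42A (hexadecimal) → 4×256 + 2×16 + 10 = 1066 (decimal)
Convert 正正||| (tally marks) → 5 + 5 + 3 = 13 (decimal)
Compute 1066 ÷ 13 = 82
Convert 82 (decimal) → 82 = 1×64 + 2×8 + 2 → 0o122 (octal)
0o122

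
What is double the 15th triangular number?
The 15th triangular number = 15×16/2 = 120
Compute 120 × 2 = 240
240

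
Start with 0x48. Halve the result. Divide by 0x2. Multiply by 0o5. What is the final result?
Convert 0x48 (hexadecimal) → 4×16 + 8 = 72 (decimal)
Start: 72
72 ÷ 2 = 36
Convert 0x2 (hexadecimal) → 2 (decimal)
36 ÷ 2 = 18
Convert 0o5 (octal) → 5 (decimal)
18 × 5 = 90
90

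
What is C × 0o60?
Convert C (Roman numeral) → 100 (decimal)
Convert 0o60 (octal) → 6×8 = 48 (decimal)
Compute 100 × 48 = 4800
4800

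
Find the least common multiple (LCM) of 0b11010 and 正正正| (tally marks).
Convert 0b11010 (binary) → 16 + 8 + 2 = 26 (decimal)
Convert 正正正| (tally marks) → 5 + 5 + 5 + 1 = 16 (decimal)
Compute lcm(26, 16) = 208
208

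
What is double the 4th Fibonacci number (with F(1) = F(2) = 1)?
The 4th Fibonacci number (with F(1) = F(2) = 1): 1, 1, 2, 3 → 3
Compute 3 × 2 = 6
6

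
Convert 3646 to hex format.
Convert 3646 (decimal) → 3646 = 14×256 + 3×16 + 14 → 0xE3E (hexadecimal)
0xE3E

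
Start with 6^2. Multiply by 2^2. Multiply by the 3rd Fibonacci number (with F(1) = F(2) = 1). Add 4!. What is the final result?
Convert 6^2 (power) → 36 (decimal)
Start: 36
Convert 2^2 (power) → 4 (decimal)
36 × 4 = 144
Convert the 3rd Fibonacci number (with F(1) = F(2) = 1) (Fibonacci index) → 1, 1, 2 → 2 (decimal)
144 × 2 = 288
Convert 4! (factorial) → 24 (decimal)
288 + 24 = 312
312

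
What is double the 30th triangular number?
The 30th triangular number = 30×31/2 = 465
Compute 465 × 2 = 930
930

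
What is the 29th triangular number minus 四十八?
The 29th triangular number = 29×30/2 = 435
Convert 四十八 (Chinese numeral) → 4×10 + 8 = 48 (decimal)
Compute 435 - 48 = 387
387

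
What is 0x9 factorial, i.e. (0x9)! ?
Convert 0x9 (hexadecimal) → 9 (decimal)
Compute 9! = 362880
362880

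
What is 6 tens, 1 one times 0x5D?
Convert 6 tens, 1 one (place-value notation) → 6×10 + 1 = 61 (decimal)
Convert 0x5D (hexadecimal) → 5×16 + 13 = 93 (decimal)
Compute 61 × 93 = 5673
5673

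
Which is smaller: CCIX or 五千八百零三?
Convert CCIX (Roman numeral) → 100 + 100 + 9 = 209 (decimal)
Convert 五千八百零三 (Chinese numeral) → 5×1000 + 8×100 + 3 = 5803 (decimal)
Compare 209 vs 5803: smaller = 209
209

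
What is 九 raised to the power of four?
Convert 九 (Chinese numeral) → 9 (decimal)
Convert four (English words) → 4 (decimal)
Compute 9 ^ 4 = 6561
6561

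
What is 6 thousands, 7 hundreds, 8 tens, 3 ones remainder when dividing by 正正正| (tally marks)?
Convert 6 thousands, 7 hundreds, 8 tens, 3 ones (place-value notation) → 6×1000 + 7×100 + 8×10 + 3 = 6783 (decimal)
Convert 正正正| (tally marks) → 5 + 5 + 5 + 1 = 16 (decimal)
Compute 6783 mod 16 = 15
15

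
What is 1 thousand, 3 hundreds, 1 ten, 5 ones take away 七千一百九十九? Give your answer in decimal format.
Convert 1 thousand, 3 hundreds, 1 ten, 5 ones (place-value notation) → 1×1000 + 3×100 + 1×10 + 5 = 1315 (decimal)
Convert 七千一百九十九 (Chinese numeral) → 7×1000 + 1×100 + 9×10 + 9 = 7199 (decimal)
Compute 1315 - 7199 = -5884
-5884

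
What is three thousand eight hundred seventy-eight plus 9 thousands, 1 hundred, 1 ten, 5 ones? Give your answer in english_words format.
Convert three thousand eight hundred seventy-eight (English words) → 3×1000 + 8×100 + 78 = 3878 (decimal)
Convert 9 thousands, 1 hundred, 1 ten, 5 ones (place-value notation) → 9×1000 + 1×100 + 1×10 + 5 = 9115 (decimal)
Compute 3878 + 9115 = 12993
Convert 12993 (decimal) → 12993 = 12×1000 + 9×100 + 93 → twelve thousand nine hundred ninety-three (English words)
twelve thousand nine hundred ninety-three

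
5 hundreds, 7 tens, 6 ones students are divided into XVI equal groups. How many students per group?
Convert 5 hundreds, 7 tens, 6 ones (place-value notation) → 5×100 + 7×10 + 6 = 576 (decimal)
Convert XVI (Roman numeral) → 10 + 5 + 1 = 16 (decimal)
Compute 576 ÷ 16 = 36
36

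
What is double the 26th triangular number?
The 26th triangular number = 26×27/2 = 351
Compute 351 × 2 = 702
702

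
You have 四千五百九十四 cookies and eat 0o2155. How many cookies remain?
Convert 四千五百九十四 (Chinese numeral) → 4×1000 + 5×100 + 9×10 + 4 = 4594 (decimal)
Convert 0o2155 (octal) → 2×512 + 1×64 + 5×8 + 5 = 1133 (decimal)
Compute 4594 - 1133 = 3461
3461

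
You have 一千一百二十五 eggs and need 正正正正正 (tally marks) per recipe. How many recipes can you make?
Convert 一千一百二十五 (Chinese numeral) → 1×1000 + 1×100 + 2×10 + 5 = 1125 (decimal)
Convert 正正正正正 (tally marks) → 5 + 5 + 5 + 5 + 5 = 25 (decimal)
Compute 1125 ÷ 25 = 45
45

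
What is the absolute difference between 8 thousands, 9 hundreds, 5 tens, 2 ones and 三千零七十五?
Convert 8 thousands, 9 hundreds, 5 tens, 2 ones (place-value notation) → 8×1000 + 9×100 + 5×10 + 2 = 8952 (decimal)
Convert 三千零七十五 (Chinese numeral) → 3×1000 + 7×10 + 5 = 3075 (decimal)
Compute |8952 - 3075| = 5877
5877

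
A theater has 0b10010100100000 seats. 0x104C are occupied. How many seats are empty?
Convert 0b10010100100000 (binary) → 8192 + 1024 + 256 + 32 = 9504 (decimal)
Convert 0x104C (hexadecimal) → 1×4096 + 4×16 + 12 = 4172 (decimal)
Compute 9504 - 4172 = 5332
5332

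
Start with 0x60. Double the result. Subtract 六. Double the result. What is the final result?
Convert 0x60 (hexadecimal) → 6×16 = 96 (decimal)
Start: 96
96 × 2 = 192
Convert 六 (Chinese numeral) → 6 (decimal)
192 - 6 = 186
186 × 2 = 372
372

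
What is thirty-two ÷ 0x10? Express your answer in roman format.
Convert thirty-two (English words) → 32 (decimal)
Convert 0x10 (hexadecimal) → 1×16 = 16 (decimal)
Compute 32 ÷ 16 = 2
Convert 2 (decimal) → 2 = 1 + 1 → II (Roman numeral)
II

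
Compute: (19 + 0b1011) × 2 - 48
Convert 0b1011 (binary) → 8 + 2 + 1 = 11 (decimal)
Expression in decimal: (19 + 11) × 2 - 48
Parentheses first: 19 + 11 = 30
Multiply: 30 × 2 = 60
Subtract: 60 - 48 = 12
12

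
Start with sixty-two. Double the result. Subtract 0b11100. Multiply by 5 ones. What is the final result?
Convert sixty-two (English words) → 62 (decimal)
Start: 62
62 × 2 = 124
Convert 0b11100 (binary) → 16 + 8 + 4 = 28 (decimal)
124 - 28 = 96
Convert 5 ones (place-value notation) → 5 (decimal)
96 × 5 = 480
480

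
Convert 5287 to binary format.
Convert 5287 (decimal) → 5287 = 4096 + 1024 + 128 + 32 + 4 + 2 + 1 → 0b1010010100111 (binary)
0b1010010100111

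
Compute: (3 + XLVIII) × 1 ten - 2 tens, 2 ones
Convert XLVIII (Roman numeral) → 40 + 5 + 1 + 1 + 1 = 48 (decimal)
Convert 1 ten (place-value notation) → 1×10 = 10 (decimal)
Convert 2 tens, 2 ones (place-value notation) → 2×10 + 2 = 22 (decimal)
Expression in decimal: (3 + 48) × 10 - 22
Parentheses first: 3 + 48 = 51
Multiply: 51 × 10 = 510
Subtract: 510 - 22 = 488
488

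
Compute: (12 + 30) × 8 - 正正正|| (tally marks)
Convert 正正正|| (tally marks) → 5 + 5 + 5 + 2 = 17 (decimal)
Expression in decimal: (12 + 30) × 8 - 17
Parentheses first: 12 + 30 = 42
Multiply: 42 × 8 = 336
Subtract: 336 - 17 = 319
319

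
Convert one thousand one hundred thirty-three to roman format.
Convert one thousand one hundred thirty-three (English words) → 1×1000 + 1×100 + 33 = 1133 (decimal)
Convert 1133 (decimal) → 1133 = 1000 + 100 + 10 + 10 + 10 + 1 + 1 + 1 → MCXXXIII (Roman numeral)
MCXXXIII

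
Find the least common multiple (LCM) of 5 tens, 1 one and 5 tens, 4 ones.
Convert 5 tens, 1 one (place-value notation) → 5×10 + 1 = 51 (decimal)
Convert 5 tens, 4 ones (place-value notation) → 5×10 + 4 = 54 (decimal)
Compute lcm(51, 54) = 918
918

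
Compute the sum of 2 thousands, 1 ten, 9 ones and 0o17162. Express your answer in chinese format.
Convert 2 thousands, 1 ten, 9 ones (place-value notation) → 2×1000 + 1×10 + 9 = 2019 (decimal)
Convert 0o17162 (octal) → 1×4096 + 7×512 + 1×64 + 6×8 + 2 = 7794 (decimal)
Compute 2019 + 7794 = 9813
Convert 9813 (decimal) → 9813 = 9×1000 + 8×100 + 1×10 + 3 → 九千八百一十三 (Chinese numeral)
九千八百一十三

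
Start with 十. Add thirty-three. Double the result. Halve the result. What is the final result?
Convert 十 (Chinese numeral) → 1×10 = 10 (decimal)
Start: 10
Convert thirty-three (English words) → 33 (decimal)
10 + 33 = 43
43 × 2 = 86
86 ÷ 2 = 43
43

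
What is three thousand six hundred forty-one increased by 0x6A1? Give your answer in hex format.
Convert three thousand six hundred forty-one (English words) → 3×1000 + 6×100 + 41 = 3641 (decimal)
Convert 0x6A1 (hexadecimal) → 6×256 + 10×16 + 1 = 1697 (decimal)
Compute 3641 + 1697 = 5338
Convert 5338 (decimal) → 5338 = 1×4096 + 4×256 + 13×16 + 10 → 0x14DA (hexadecimal)
0x14DA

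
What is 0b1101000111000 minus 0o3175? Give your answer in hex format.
Convert 0b1101000111000 (binary) → 4096 + 2048 + 512 + 32 + 16 + 8 = 6712 (decimal)
Convert 0o3175 (octal) → 3×512 + 1×64 + 7×8 + 5 = 1661 (decimal)
Compute 6712 - 1661 = 5051
Convert 5051 (decimal) → 5051 = 1×4096 + 3×256 + 11×16 + 11 → 0x13BB (hexadecimal)
0x13BB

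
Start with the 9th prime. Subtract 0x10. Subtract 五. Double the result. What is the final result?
Convert the 9th prime (prime index) → 23 (decimal)
Start: 23
Convert 0x10 (hexadecimal) → 1×16 = 16 (decimal)
23 - 16 = 7
Convert 五 (Chinese numeral) → 5 (decimal)
7 - 5 = 2
2 × 2 = 4
4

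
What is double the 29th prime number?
The 29th prime number = 109
Compute 109 × 2 = 218
218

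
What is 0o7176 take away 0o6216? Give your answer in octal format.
Convert 0o7176 (octal) → 7×512 + 1×64 + 7×8 + 6 = 3710 (decimal)
Convert 0o6216 (octal) → 6×512 + 2×64 + 1×8 + 6 = 3214 (decimal)
Compute 3710 - 3214 = 496
Convert 496 (decimal) → 496 = 7×64 + 6×8 → 0o760 (octal)
0o760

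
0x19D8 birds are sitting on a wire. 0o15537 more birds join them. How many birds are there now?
Convert 0x19D8 (hexadecimal) → 1×4096 + 9×256 + 13×16 + 8 = 6616 (decimal)
Convert 0o15537 (octal) → 1×4096 + 5×512 + 5×64 + 3×8 + 7 = 7007 (decimal)
Compute 6616 + 7007 = 13623
13623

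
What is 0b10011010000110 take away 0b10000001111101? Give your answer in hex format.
Convert 0b10011010000110 (binary) → 8192 + 1024 + 512 + 128 + 4 + 2 = 9862 (decimal)
Convert 0b10000001111101 (binary) → 8192 + 64 + 32 + 16 + 8 + 4 + 1 = 8317 (decimal)
Compute 9862 - 8317 = 1545
Convert 1545 (decimal) → 1545 = 6×256 + 9 → 0x609 (hexadecimal)
0x609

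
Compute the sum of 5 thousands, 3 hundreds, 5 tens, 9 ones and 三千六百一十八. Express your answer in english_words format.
Convert 5 thousands, 3 hundreds, 5 tens, 9 ones (place-value notation) → 5×1000 + 3×100 + 5×10 + 9 = 5359 (decimal)
Convert 三千六百一十八 (Chinese numeral) → 3×1000 + 6×100 + 1×10 + 8 = 3618 (decimal)
Compute 5359 + 3618 = 8977
Convert 8977 (decimal) → 8977 = 8×1000 + 9×100 + 77 → eight thousand nine hundred seventy-seven (English words)
eight thousand nine hundred seventy-seven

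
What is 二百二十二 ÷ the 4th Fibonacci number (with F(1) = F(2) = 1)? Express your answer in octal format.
Convert 二百二十二 (Chinese numeral) → 2×100 + 2×10 + 2 = 222 (decimal)
Convert the 4th Fibonacci number (with F(1) = F(2) = 1) (Fibonacci index) → 1, 1, 2, 3 → 3 (decimal)
Compute 222 ÷ 3 = 74
Convert 74 (decimal) → 74 = 1×64 + 1×8 + 2 → 0o112 (octal)
0o112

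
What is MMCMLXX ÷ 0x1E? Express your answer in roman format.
Convert MMCMLXX (Roman numeral) → 1000 + 1000 + 900 + 50 + 10 + 10 = 2970 (decimal)
Convert 0x1E (hexadecimal) → 1×16 + 14 = 30 (decimal)
Compute 2970 ÷ 30 = 99
Convert 99 (decimal) → 99 = 90 + 9 → XCIX (Roman numeral)
XCIX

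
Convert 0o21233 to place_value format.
Convert 0o21233 (octal) → 2×4096 + 1×512 + 2×64 + 3×8 + 3 = 8859 (decimal)
Convert 8859 (decimal) → 8859 = 8×1000 + 8×100 + 5×10 + 9 → 8 thousands, 8 hundreds, 5 tens, 9 ones (place-value notation)
8 thousands, 8 hundreds, 5 tens, 9 ones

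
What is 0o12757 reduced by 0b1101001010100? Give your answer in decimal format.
Convert 0o12757 (octal) → 1×4096 + 2×512 + 7×64 + 5×8 + 7 = 5615 (decimal)
Convert 0b1101001010100 (binary) → 4096 + 2048 + 512 + 64 + 16 + 4 = 6740 (decimal)
Compute 5615 - 6740 = -1125
-1125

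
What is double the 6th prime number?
The 6th prime number = 13
Compute 13 × 2 = 26
26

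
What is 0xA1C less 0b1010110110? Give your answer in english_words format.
Convert 0xA1C (hexadecimal) → 10×256 + 1×16 + 12 = 2588 (decimal)
Convert 0b1010110110 (binary) → 512 + 128 + 32 + 16 + 4 + 2 = 694 (decimal)
Compute 2588 - 694 = 1894
Convert 1894 (decimal) → 1894 = 1×1000 + 8×100 + 94 → one thousand eight hundred ninety-four (English words)
one thousand eight hundred ninety-four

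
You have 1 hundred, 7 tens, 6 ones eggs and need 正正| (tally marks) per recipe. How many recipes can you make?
Convert 1 hundred, 7 tens, 6 ones (place-value notation) → 1×100 + 7×10 + 6 = 176 (decimal)
Convert 正正| (tally marks) → 5 + 5 + 1 = 11 (decimal)
Compute 176 ÷ 11 = 16
16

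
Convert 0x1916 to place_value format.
Convert 0x1916 (hexadecimal) → 1×4096 + 9×256 + 1×16 + 6 = 6422 (decimal)
Convert 6422 (decimal) → 6422 = 6×1000 + 4×100 + 2×10 + 2 → 6 thousands, 4 hundreds, 2 tens, 2 ones (place-value notation)
6 thousands, 4 hundreds, 2 tens, 2 ones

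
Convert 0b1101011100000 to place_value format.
Convert 0b1101011100000 (binary) → 4096 + 2048 + 512 + 128 + 64 + 32 = 6880 (decimal)
Convert 6880 (decimal) → 6880 = 6×1000 + 8×100 + 8×10 → 6 thousands, 8 hundreds, 8 tens (place-value notation)
6 thousands, 8 hundreds, 8 tens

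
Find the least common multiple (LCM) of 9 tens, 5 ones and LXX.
Convert 9 tens, 5 ones (place-value notation) → 9×10 + 5 = 95 (decimal)
Convert LXX (Roman numeral) → 50 + 10 + 10 = 70 (decimal)
Compute lcm(95, 70) = 1330
1330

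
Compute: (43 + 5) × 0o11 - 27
Convert 0o11 (octal) → 1×8 + 1 = 9 (decimal)
Expression in decimal: (43 + 5) × 9 - 27
Parentheses first: 43 + 5 = 48
Multiply: 48 × 9 = 432
Subtract: 432 - 27 = 405
405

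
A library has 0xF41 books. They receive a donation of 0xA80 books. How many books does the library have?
Convert 0xF41 (hexadecimal) → 15×256 + 4×16 + 1 = 3905 (decimal)
Convert 0xA80 (hexadecimal) → 10×256 + 8×16 = 2688 (decimal)
Compute 3905 + 2688 = 6593
6593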